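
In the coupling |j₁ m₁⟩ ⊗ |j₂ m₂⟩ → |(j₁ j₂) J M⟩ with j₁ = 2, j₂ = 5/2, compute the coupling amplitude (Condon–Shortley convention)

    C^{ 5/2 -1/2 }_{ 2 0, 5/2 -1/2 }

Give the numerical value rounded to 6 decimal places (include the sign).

−√(8/35) ≈ -0.478091

√[6·2!2!3!/8! · 2!2!2!3!2!3!] = √(72/35)
  +(−1)^0/∏(0,2,2,2,0,1)! = 1/8  (running 1/8)
  +(−1)^1/∏(1,1,1,1,1,2)! = -1/2  (running -3/8)
  +(−1)^2/∏(2,0,0,0,2,3)! = 1/24  (running -1/3)
⟨..|..⟩ = √(72/35)·(-1/3) = -0.478091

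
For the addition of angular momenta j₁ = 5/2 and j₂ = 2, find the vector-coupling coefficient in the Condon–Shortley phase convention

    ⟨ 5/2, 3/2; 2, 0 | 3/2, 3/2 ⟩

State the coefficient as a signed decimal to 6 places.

j₁+j₂−J=3  J+j₁−j₂=2  J−j₁+j₂=1  j₁+j₂+J+1=7
(j₁±m₁, j₂±m₂, J±M) = (4,1,2,2,3,0)
P² = 192/35
sum k=1..1:
  [1] −1/4 = -1/4
S = -1/4
C² = P²·S² = 12/35 ; C = -0.585540

-0.585540  (= −√(12/35))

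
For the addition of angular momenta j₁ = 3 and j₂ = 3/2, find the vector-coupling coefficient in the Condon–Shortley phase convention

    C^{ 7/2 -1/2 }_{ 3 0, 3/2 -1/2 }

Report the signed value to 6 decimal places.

j₁+j₂−J=1  J+j₁−j₂=5  J−j₁+j₂=2  j₁+j₂+J+1=9
(j₁±m₁, j₂±m₂, J±M) = (3,3,1,2,3,4)
P² = 384/7
sum k=0..1:
  [0] +1/12 = 1/12
  [1] −1/24 = -1/24
S = 1/24
C² = P²·S² = 2/21 ; C = +0.308607

+√(2/21) = +0.308607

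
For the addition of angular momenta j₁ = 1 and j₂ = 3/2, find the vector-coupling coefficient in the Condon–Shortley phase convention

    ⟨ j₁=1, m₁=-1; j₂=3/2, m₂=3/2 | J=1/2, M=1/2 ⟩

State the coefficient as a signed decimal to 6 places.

triangle: 2!*0!*1!/4! = 2/24
(j±m)!: 0!*2!*3!*0!*1!*0! = 12
prefactor² = (2J+1)*Δ*N² = 2
  k=2: +1/(2!*0!*0!*1!*0!*0!) = 1/2
Σ = 1/2  ⇒  CG² = 2*1/2² = 1/2
CG = +√(1/2) = +0.707107

+0.707107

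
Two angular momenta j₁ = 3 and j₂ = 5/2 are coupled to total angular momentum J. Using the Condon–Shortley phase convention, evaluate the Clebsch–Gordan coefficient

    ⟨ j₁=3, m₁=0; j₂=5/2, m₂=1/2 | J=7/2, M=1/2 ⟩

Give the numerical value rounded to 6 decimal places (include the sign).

-0.436436  (= −√(4/21))

triangle: 2!·4!·3!/10! = 288/3628800
(j±m)!: 3!·3!·3!·2!·4!·3! = 62208
prefactor² = (2J+1)·Δ·N² = 6912/175
  k=0: +1/(0!·2!·3!·3!·1!·0!) = 1/72
  k=1: −1/(1!·1!·2!·2!·2!·1!) = -1/8
  k=2: +1/(2!·0!·1!·1!·3!·2!) = 1/24
Σ = -5/72  ⇒  CG² = 6912/175·(-5/72)² = 4/21
CG = −√(4/21) = -0.436436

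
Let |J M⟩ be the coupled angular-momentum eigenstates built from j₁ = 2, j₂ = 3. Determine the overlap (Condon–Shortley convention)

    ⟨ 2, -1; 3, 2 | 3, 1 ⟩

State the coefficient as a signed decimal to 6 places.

j₁+j₂−J=2  J+j₁−j₂=2  J−j₁+j₂=4  j₁+j₂+J+1=9
(j₁±m₁, j₂±m₂, J±M) = (1,3,5,1,4,2)
P² = 64
sum k=1..2:
  [1] −1/48 = -1/48
  [2] +1/12 = 1/12
S = 1/16
C² = P²·S² = 1/4 ; C = +0.500000

+√(1/4) ≈ +0.500000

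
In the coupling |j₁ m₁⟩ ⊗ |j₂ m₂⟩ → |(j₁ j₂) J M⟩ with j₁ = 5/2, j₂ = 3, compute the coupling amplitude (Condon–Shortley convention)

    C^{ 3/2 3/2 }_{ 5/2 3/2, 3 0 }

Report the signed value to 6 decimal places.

−√(6/35) = -0.414039

√[4·4!1!2!/8! · 4!1!3!3!3!0!] = √(864/35)
  +(−1)^1/∏(1,3,0,2,1,0)! = -1/12  (running -1/12)
⟨..|..⟩ = √(864/35)·(-1/12) = -0.414039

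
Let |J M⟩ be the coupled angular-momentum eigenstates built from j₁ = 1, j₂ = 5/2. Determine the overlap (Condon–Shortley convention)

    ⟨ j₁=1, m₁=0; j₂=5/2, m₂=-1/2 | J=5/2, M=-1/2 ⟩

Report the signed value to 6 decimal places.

+√(1/35) ≈ +0.169031

triangle: 1!×1!×4!/7! = 24/5040
(j±m)!: 1!×1!×2!×3!×2!×3! = 144
prefactor² = (2J+1)×Δ×N² = 144/35
  k=0: +1/(0!×1!×1!×2!×0!×2!) = 1/4
  k=1: −1/(1!×0!×0!×1!×1!×3!) = -1/6
Σ = 1/12  ⇒  CG² = 144/35×1/12² = 1/35
CG = +√(1/35) = +0.169031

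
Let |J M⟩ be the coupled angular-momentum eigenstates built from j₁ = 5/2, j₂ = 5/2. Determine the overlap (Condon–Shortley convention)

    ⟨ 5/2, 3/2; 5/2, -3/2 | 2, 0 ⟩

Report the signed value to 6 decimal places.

+0.109109

triangle: 3!*2!*2!/8! = 24/40320
(j±m)!: 4!*1!*1!*4!*2!*2! = 2304
prefactor² = (2J+1)*Δ*N² = 48/7
  k=0: +1/(0!*3!*1!*1!*1!*1!) = 1/6
  k=1: −1/(1!*2!*0!*0!*2!*2!) = -1/8
Σ = 1/24  ⇒  CG² = 48/7*1/24² = 1/84
CG = +√(1/84) = +0.109109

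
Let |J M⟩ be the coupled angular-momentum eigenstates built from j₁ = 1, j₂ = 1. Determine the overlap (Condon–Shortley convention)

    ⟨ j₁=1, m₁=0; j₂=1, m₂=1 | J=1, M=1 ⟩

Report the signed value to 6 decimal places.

triangle: 1!×1!×1!/4! = 1/24
(j±m)!: 1!×1!×2!×0!×2!×0! = 4
prefactor² = (2J+1)×Δ×N² = 1/2
  k=1: −1/(1!×0!×0!×1!×1!×0!) = -1
Σ = -1  ⇒  CG² = 1/2×(-1)² = 1/2
CG = −√(1/2) = -0.707107

−√(1/2) = -0.707107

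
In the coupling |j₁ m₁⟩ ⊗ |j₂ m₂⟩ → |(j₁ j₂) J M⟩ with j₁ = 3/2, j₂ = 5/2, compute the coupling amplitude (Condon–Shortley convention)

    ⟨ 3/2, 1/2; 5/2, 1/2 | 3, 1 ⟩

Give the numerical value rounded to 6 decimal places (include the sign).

√[7·1!2!4!/8! · 2!1!3!2!4!2!] = √(48/5)
  +(−1)^0/∏(0,1,1,3,1,1)! = 1/6  (running 1/6)
  +(−1)^1/∏(1,0,0,2,2,2)! = -1/8  (running 1/24)
⟨..|..⟩ = √(48/5)·(1/24) = +0.129099

+√(1/60) = +0.129099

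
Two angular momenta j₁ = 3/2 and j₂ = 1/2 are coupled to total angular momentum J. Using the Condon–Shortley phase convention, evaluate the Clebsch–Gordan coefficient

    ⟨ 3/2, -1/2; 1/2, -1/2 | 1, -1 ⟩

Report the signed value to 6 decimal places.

+0.500000  (= +√(1/4))

triangle: 1!×2!×0!/4! = 2/24
(j±m)!: 1!×2!×0!×1!×0!×2! = 4
prefactor² = (2J+1)×Δ×N² = 1
  k=0: +1/(0!×1!×2!×0!×0!×0!) = 1/2
Σ = 1/2  ⇒  CG² = 1×1/2² = 1/4
CG = +√(1/4) = +0.500000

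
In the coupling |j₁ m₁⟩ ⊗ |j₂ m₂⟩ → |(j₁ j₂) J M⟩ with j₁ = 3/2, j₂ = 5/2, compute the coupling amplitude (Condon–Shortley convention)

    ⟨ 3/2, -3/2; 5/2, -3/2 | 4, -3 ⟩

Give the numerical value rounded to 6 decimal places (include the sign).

+0.790569

triangle: 0!×3!×5!/9! = 720/362880
(j±m)!: 0!×3!×1!×4!×1!×7! = 725760
prefactor² = (2J+1)×Δ×N² = 12960
  k=0: +1/(0!×0!×3!×1!×0!×4!) = 1/144
Σ = 1/144  ⇒  CG² = 12960×1/144² = 5/8
CG = +√(5/8) = +0.790569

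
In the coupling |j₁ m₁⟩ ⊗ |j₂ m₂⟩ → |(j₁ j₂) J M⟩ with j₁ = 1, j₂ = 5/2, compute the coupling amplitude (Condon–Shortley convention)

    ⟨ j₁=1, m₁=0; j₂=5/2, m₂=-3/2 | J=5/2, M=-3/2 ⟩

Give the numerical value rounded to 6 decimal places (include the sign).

triangle: 1!*1!*4!/7! = 24/5040
(j±m)!: 1!*1!*1!*4!*1!*4! = 576
prefactor² = (2J+1)*Δ*N² = 576/35
  k=0: +1/(0!*1!*1!*1!*0!*3!) = 1/6
  k=1: −1/(1!*0!*0!*0!*1!*4!) = -1/24
Σ = 1/8  ⇒  CG² = 576/35*1/8² = 9/35
CG = +√(9/35) = +0.507093

+0.507093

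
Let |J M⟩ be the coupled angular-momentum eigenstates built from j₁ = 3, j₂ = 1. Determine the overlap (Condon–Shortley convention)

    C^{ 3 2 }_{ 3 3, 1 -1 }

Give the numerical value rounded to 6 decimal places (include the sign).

triangle: 1!*5!*1!/8! = 120/40320
(j±m)!: 6!*0!*0!*2!*5!*1! = 172800
prefactor² = (2J+1)*Δ*N² = 3600
  k=0: +1/(0!*1!*0!*0!*5!*1!) = 1/120
Σ = 1/120  ⇒  CG² = 3600*1/120² = 1/4
CG = +√(1/4) = +0.500000

+0.500000  (= +√(1/4))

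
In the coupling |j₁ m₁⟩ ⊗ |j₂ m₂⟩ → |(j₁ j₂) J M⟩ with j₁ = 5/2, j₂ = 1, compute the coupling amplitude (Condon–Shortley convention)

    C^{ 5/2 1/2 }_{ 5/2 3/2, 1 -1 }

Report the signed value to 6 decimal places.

j₁+j₂−J=1  J+j₁−j₂=4  J−j₁+j₂=1  j₁+j₂+J+1=7
(j₁±m₁, j₂±m₂, J±M) = (4,1,0,2,3,2)
P² = 576/35
sum k=0..0:
  [0] +1/6 = 1/6
S = 1/6
C² = P²·S² = 16/35 ; C = +0.676123

+√(16/35) ≈ +0.676123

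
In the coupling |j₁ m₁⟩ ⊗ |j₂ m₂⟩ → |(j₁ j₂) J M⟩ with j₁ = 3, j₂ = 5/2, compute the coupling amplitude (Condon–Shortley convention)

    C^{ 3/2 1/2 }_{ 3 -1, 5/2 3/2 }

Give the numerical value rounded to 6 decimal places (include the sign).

j₁+j₂−J=4  J+j₁−j₂=2  J−j₁+j₂=1  j₁+j₂+J+1=8
(j₁±m₁, j₂±m₂, J±M) = (2,4,4,1,2,1)
P² = 384/35
sum k=3..4:
  [3] −1/6 = -1/6
  [4] +1/48 = 1/48
S = -7/48
C² = P²·S² = 7/30 ; C = -0.483046

-0.483046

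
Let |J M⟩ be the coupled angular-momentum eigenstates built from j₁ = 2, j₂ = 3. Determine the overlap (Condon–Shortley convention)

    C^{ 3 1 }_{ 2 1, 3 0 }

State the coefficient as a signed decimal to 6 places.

-0.182574

j₁+j₂−J=2  J+j₁−j₂=2  J−j₁+j₂=4  j₁+j₂+J+1=9
(j₁±m₁, j₂±m₂, J±M) = (3,1,3,3,4,2)
P² = 96/5
sum k=0..1:
  [0] +1/12 = 1/12
  [1] −1/8 = -1/8
S = -1/24
C² = P²·S² = 1/30 ; C = -0.182574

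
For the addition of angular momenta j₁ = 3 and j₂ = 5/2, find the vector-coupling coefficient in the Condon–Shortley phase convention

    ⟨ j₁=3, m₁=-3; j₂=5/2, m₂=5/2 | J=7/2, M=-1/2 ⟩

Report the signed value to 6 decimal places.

√[8·2!4!3!/10! · 0!6!5!0!3!4!] = √(55296/7)
  +(−1)^2/∏(2,0,4,3,0,0)! = 1/288  (running 1/288)
⟨..|..⟩ = √(55296/7)·(1/288) = +0.308607

+0.308607  (= +√(2/21))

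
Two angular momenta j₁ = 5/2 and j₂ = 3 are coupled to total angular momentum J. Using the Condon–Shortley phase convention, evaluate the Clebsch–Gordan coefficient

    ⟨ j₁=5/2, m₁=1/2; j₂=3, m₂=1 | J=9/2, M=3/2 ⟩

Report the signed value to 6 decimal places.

triangle: 1!×4!×5!/11! = 2880/39916800
(j±m)!: 3!×2!×4!×2!×6!×3! = 2488320
prefactor² = (2J+1)×Δ×N² = 138240/77
  k=0: +1/(0!×1!×2!×4!×2!×1!) = 1/96
  k=1: −1/(1!×0!×1!×3!×3!×2!) = -1/72
Σ = -1/288  ⇒  CG² = 138240/77×(-1/288)² = 5/231
CG = −√(5/231) = -0.147122

−√(5/231) = -0.147122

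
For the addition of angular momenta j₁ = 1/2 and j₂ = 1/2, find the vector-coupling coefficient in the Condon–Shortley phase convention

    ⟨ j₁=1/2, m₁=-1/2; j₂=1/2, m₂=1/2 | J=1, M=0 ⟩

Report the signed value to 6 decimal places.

j₁+j₂−J=0  J+j₁−j₂=1  J−j₁+j₂=1  j₁+j₂+J+1=3
(j₁±m₁, j₂±m₂, J±M) = (0,1,1,0,1,1)
P² = 1/2
sum k=0..0:
  [0] +1/1 = 1
S = 1
C² = P²·S² = 1/2 ; C = +0.707107

+√(1/2) ≈ +0.707107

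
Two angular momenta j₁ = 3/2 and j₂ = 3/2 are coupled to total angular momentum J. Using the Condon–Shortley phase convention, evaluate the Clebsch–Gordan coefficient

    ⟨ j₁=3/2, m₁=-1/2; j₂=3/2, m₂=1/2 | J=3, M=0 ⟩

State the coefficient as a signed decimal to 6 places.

triangle: 0!*3!*3!/7! = 36/5040
(j±m)!: 1!*2!*2!*1!*3!*3! = 144
prefactor² = (2J+1)*Δ*N² = 36/5
  k=0: +1/(0!*0!*2!*2!*1!*1!) = 1/4
Σ = 1/4  ⇒  CG² = 36/5*1/4² = 9/20
CG = +√(9/20) = +0.670820

+0.670820  (= +√(9/20))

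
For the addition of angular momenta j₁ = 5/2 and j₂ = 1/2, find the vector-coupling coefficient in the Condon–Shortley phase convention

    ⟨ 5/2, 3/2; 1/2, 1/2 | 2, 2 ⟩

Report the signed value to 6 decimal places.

√[5·1!4!0!/6! · 4!1!1!0!4!0!] = √(96)
  +(−1)^1/∏(1,0,0,0,4,0)! = -1/24  (running -1/24)
⟨..|..⟩ = √(96)·(-1/24) = -0.408248

-0.408248  (= −√(1/6))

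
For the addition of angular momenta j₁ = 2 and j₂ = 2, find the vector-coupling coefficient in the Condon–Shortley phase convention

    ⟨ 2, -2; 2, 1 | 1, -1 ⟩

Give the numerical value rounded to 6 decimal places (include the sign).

√[3·3!1!1!/6! · 0!4!3!1!0!2!] = √(36/5)
  +(−1)^3/∏(3,0,1,0,0,1)! = -1/6  (running -1/6)
⟨..|..⟩ = √(36/5)·(-1/6) = -0.447214

−√(1/5) ≈ -0.447214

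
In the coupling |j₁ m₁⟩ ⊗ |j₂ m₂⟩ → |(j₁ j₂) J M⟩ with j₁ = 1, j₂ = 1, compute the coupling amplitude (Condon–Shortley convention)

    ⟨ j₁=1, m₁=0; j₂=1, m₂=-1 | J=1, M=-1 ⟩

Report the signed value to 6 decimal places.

j₁+j₂−J=1  J+j₁−j₂=1  J−j₁+j₂=1  j₁+j₂+J+1=4
(j₁±m₁, j₂±m₂, J±M) = (1,1,0,2,0,2)
P² = 1/2
sum k=0..0:
  [0] +1/1 = 1
S = 1
C² = P²·S² = 1/2 ; C = +0.707107

+√(1/2) ≈ +0.707107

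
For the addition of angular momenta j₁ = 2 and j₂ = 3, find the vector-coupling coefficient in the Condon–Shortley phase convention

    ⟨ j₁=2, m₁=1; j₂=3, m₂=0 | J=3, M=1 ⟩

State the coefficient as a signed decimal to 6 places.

−√(1/30) = -0.182574

√[7·2!2!4!/9! · 3!1!3!3!4!2!] = √(96/5)
  +(−1)^0/∏(0,2,1,3,1,1)! = 1/12  (running 1/12)
  +(−1)^1/∏(1,1,0,2,2,2)! = -1/8  (running -1/24)
⟨..|..⟩ = √(96/5)·(-1/24) = -0.182574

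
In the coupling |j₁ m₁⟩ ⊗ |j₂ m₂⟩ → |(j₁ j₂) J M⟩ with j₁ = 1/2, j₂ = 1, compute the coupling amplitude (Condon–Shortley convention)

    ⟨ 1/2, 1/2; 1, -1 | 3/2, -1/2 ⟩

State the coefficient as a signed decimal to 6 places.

+√(1/3) ≈ +0.577350

√[4·0!1!2!/4! · 1!0!0!2!1!2!] = √(4/3)
  +(−1)^0/∏(0,0,0,0,1,2)! = 1/2  (running 1/2)
⟨..|..⟩ = √(4/3)·(1/2) = +0.577350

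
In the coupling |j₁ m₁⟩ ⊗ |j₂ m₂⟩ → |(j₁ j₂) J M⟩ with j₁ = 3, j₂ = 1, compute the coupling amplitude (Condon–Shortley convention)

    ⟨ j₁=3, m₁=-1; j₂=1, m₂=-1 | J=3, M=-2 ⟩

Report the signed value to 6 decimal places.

√[7·1!5!1!/8! · 2!4!0!2!1!5!] = √(240)
  +(−1)^0/∏(0,1,4,0,1,1)! = 1/24  (running 1/24)
⟨..|..⟩ = √(240)·(1/24) = +0.645497

+0.645497  (= +√(5/12))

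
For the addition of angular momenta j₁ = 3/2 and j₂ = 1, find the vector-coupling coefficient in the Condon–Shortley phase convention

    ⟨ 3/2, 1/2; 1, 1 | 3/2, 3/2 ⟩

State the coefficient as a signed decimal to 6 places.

−√(2/5) = -0.632456

triangle: 1!×2!×1!/5! = 2/120
(j±m)!: 2!×1!×2!×0!×3!×0! = 24
prefactor² = (2J+1)×Δ×N² = 8/5
  k=1: −1/(1!×0!×0!×1!×2!×0!) = -1/2
Σ = -1/2  ⇒  CG² = 8/5×(-1/2)² = 2/5
CG = −√(2/5) = -0.632456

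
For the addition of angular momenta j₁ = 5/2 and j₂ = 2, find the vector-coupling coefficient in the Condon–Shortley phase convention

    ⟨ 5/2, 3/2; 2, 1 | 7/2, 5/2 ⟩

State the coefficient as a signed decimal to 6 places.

triangle: 1!×4!×3!/9! = 144/362880
(j±m)!: 4!×1!×3!×1!×6!×1! = 103680
prefactor² = (2J+1)×Δ×N² = 2304/7
  k=0: +1/(0!×1!×1!×3!×3!×0!) = 1/36
  k=1: −1/(1!×0!×0!×2!×4!×1!) = -1/48
Σ = 1/144  ⇒  CG² = 2304/7×1/144² = 1/63
CG = +√(1/63) = +0.125988

+0.125988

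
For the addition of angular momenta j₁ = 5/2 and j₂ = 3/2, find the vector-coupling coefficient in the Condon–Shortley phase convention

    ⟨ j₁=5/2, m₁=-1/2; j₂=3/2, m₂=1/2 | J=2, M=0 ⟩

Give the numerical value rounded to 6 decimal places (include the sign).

−√(1/14) ≈ -0.267261

√[5·2!3!1!/7! · 2!3!2!1!2!2!] = √(8/7)
  +(−1)^1/∏(1,1,2,1,1,0)! = -1/2  (running -1/2)
  +(−1)^2/∏(2,0,1,0,2,1)! = 1/4  (running -1/4)
⟨..|..⟩ = √(8/7)·(-1/4) = -0.267261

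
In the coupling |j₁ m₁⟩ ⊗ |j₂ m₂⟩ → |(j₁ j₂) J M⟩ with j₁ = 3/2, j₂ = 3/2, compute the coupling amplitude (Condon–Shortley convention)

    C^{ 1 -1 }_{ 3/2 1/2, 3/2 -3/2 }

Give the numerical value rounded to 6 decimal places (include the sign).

j₁+j₂−J=2  J+j₁−j₂=1  J−j₁+j₂=1  j₁+j₂+J+1=5
(j₁±m₁, j₂±m₂, J±M) = (2,1,0,3,0,2)
P² = 6/5
sum k=0..0:
  [0] +1/2 = 1/2
S = 1/2
C² = P²·S² = 3/10 ; C = +0.547723

+0.547723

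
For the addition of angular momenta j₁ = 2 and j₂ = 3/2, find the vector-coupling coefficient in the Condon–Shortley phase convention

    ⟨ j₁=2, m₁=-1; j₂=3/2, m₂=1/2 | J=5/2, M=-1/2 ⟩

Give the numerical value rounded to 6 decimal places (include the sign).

-0.597614  (= −√(5/14))

√[6·1!3!2!/7! · 1!3!2!1!2!3!] = √(72/35)
  +(−1)^0/∏(0,1,3,2,0,0)! = 1/12  (running 1/12)
  +(−1)^1/∏(1,0,2,1,1,1)! = -1/2  (running -5/12)
⟨..|..⟩ = √(72/35)·(-5/12) = -0.597614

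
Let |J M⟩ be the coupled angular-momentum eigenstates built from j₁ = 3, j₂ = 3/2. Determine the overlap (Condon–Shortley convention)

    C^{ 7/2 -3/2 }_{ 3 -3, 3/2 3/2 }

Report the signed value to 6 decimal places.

−√(2/21) = -0.308607

√[8·1!5!2!/9! · 0!6!3!0!2!5!] = √(38400/7)
  +(−1)^1/∏(1,0,5,2,0,0)! = -1/240  (running -1/240)
⟨..|..⟩ = √(38400/7)·(-1/240) = -0.308607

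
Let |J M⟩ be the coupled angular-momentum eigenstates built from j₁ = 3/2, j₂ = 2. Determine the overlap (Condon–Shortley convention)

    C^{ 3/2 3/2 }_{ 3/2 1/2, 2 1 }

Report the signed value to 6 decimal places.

−√(2/5) ≈ -0.632456

j₁+j₂−J=2  J+j₁−j₂=1  J−j₁+j₂=2  j₁+j₂+J+1=6
(j₁±m₁, j₂±m₂, J±M) = (2,1,3,1,3,0)
P² = 8/5
sum k=1..1:
  [1] −1/2 = -1/2
S = -1/2
C² = P²·S² = 2/5 ; C = -0.632456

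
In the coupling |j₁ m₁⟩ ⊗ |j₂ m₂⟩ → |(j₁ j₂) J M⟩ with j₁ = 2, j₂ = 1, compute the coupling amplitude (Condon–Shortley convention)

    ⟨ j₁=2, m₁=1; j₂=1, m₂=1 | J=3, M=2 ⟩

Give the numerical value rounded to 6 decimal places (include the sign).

triangle: 0!·4!·2!/7! = 48/5040
(j±m)!: 3!·1!·2!·0!·5!·1! = 1440
prefactor² = (2J+1)·Δ·N² = 96
  k=0: +1/(0!·0!·1!·2!·3!·0!) = 1/12
Σ = 1/12  ⇒  CG² = 96·1/12² = 2/3
CG = +√(2/3) = +0.816497

+√(2/3) = +0.816497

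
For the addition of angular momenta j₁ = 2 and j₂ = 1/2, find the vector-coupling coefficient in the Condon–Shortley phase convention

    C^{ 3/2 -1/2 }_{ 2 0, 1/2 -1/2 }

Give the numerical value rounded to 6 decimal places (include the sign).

triangle: 1!×3!×0!/5! = 6/120
(j±m)!: 2!×2!×0!×1!×1!×2! = 8
prefactor² = (2J+1)×Δ×N² = 8/5
  k=0: +1/(0!×1!×2!×0!×1!×0!) = 1/2
Σ = 1/2  ⇒  CG² = 8/5×1/2² = 2/5
CG = +√(2/5) = +0.632456

+0.632456  (= +√(2/5))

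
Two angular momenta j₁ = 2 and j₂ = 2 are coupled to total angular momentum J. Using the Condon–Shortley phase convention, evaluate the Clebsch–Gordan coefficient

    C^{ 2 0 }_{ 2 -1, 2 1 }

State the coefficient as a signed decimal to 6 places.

+√(1/14) ≈ +0.267261

j₁+j₂−J=2  J+j₁−j₂=2  J−j₁+j₂=2  j₁+j₂+J+1=7
(j₁±m₁, j₂±m₂, J±M) = (1,3,3,1,2,2)
P² = 8/7
sum k=1..2:
  [1] −1/4 = -1/4
  [2] +1/2 = 1/2
S = 1/4
C² = P²·S² = 1/14 ; C = +0.267261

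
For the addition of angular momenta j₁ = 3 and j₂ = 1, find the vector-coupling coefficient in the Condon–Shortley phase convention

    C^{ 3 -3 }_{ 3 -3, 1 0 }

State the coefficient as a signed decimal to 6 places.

-0.866025

triangle: 1!×5!×1!/8! = 120/40320
(j±m)!: 0!×6!×1!×1!×0!×6! = 518400
prefactor² = (2J+1)×Δ×N² = 10800
  k=1: −1/(1!×0!×5!×0!×0!×1!) = -1/120
Σ = -1/120  ⇒  CG² = 10800×(-1/120)² = 3/4
CG = −√(3/4) = -0.866025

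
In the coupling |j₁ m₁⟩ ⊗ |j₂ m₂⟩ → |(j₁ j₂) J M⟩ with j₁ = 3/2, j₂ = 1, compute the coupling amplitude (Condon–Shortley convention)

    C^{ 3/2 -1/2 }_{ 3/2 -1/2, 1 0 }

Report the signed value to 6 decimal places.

√[4·1!2!1!/5! · 1!2!1!1!1!2!] = √(4/15)
  +(−1)^0/∏(0,1,2,1,0,0)! = 1/2  (running 1/2)
  +(−1)^1/∏(1,0,1,0,1,1)! = -1  (running -1/2)
⟨..|..⟩ = √(4/15)·(-1/2) = -0.258199

-0.258199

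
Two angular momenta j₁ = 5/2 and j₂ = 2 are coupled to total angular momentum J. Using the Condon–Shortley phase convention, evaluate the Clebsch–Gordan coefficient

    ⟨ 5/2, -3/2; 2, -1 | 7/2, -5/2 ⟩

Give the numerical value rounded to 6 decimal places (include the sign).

triangle: 1!·4!·3!/9! = 144/362880
(j±m)!: 1!·4!·1!·3!·1!·6! = 103680
prefactor² = (2J+1)·Δ·N² = 2304/7
  k=0: +1/(0!·1!·4!·1!·0!·2!) = 1/48
  k=1: −1/(1!·0!·3!·0!·1!·3!) = -1/36
Σ = -1/144  ⇒  CG² = 2304/7·(-1/144)² = 1/63
CG = −√(1/63) = -0.125988

-0.125988  (= −√(1/63))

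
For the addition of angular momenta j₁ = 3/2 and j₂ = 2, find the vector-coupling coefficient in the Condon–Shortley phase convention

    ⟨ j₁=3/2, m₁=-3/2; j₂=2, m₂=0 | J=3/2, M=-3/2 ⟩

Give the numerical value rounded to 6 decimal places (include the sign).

+√(1/5) ≈ +0.447214

√[4·2!1!2!/6! · 0!3!2!2!0!3!] = √(16/5)
  +(−1)^2/∏(2,0,1,0,0,2)! = 1/4  (running 1/4)
⟨..|..⟩ = √(16/5)·(1/4) = +0.447214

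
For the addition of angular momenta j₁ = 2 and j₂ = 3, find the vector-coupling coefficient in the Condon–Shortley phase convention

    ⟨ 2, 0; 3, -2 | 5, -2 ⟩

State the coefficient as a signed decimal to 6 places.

+0.547723  (= +√(3/10))

j₁+j₂−J=0  J+j₁−j₂=4  J−j₁+j₂=6  j₁+j₂+J+1=11
(j₁±m₁, j₂±m₂, J±M) = (2,2,1,5,3,7)
P² = 69120
sum k=0..0:
  [0] +1/480 = 1/480
S = 1/480
C² = P²·S² = 3/10 ; C = +0.547723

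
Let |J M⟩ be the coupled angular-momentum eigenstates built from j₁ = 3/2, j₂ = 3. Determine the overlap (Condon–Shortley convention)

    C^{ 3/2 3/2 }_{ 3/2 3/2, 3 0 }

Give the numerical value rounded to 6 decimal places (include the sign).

+√(1/35) ≈ +0.169031

√[4·3!0!3!/7! · 3!0!3!3!3!0!] = √(1296/35)
  +(−1)^0/∏(0,3,0,3,0,0)! = 1/36  (running 1/36)
⟨..|..⟩ = √(1296/35)·(1/36) = +0.169031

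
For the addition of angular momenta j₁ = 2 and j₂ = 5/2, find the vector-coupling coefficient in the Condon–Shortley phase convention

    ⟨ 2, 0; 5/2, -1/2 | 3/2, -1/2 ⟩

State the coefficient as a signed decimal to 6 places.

√[4·3!1!2!/7! · 2!2!2!3!1!2!] = √(32/35)
  +(−1)^1/∏(1,2,1,1,0,1)! = -1/2  (running -1/2)
  +(−1)^2/∏(2,1,0,0,1,2)! = 1/4  (running -1/4)
⟨..|..⟩ = √(32/35)·(-1/4) = -0.239046

-0.239046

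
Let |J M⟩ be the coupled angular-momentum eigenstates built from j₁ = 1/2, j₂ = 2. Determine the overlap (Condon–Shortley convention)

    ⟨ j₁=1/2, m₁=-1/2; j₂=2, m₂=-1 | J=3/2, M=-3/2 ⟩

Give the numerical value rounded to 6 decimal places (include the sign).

j₁+j₂−J=1  J+j₁−j₂=0  J−j₁+j₂=3  j₁+j₂+J+1=5
(j₁±m₁, j₂±m₂, J±M) = (0,1,1,3,0,3)
P² = 36/5
sum k=1..1:
  [1] −1/6 = -1/6
S = -1/6
C² = P²·S² = 1/5 ; C = -0.447214

−√(1/5) = -0.447214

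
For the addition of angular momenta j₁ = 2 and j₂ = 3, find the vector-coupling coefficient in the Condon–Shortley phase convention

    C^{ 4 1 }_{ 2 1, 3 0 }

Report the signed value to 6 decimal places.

√[9·1!3!5!/10! · 3!1!3!3!5!3!] = √(1944/7)
  +(−1)^0/∏(0,1,1,3,2,2)! = 1/24  (running 1/24)
  +(−1)^1/∏(1,0,0,2,3,3)! = -1/72  (running 1/36)
⟨..|..⟩ = √(1944/7)·(1/36) = +0.462910

+√(3/14) = +0.462910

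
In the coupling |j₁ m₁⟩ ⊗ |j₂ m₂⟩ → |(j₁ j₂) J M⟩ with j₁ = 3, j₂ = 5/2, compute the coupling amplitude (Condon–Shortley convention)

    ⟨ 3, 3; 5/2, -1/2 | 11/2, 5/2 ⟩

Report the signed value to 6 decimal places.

+0.246183

j₁+j₂−J=0  J+j₁−j₂=6  J−j₁+j₂=5  j₁+j₂+J+1=12
(j₁±m₁, j₂±m₂, J±M) = (6,0,2,3,8,3)
P² = 49766400/11
sum k=0..0:
  [0] +1/8640 = 1/8640
S = 1/8640
C² = P²·S² = 2/33 ; C = +0.246183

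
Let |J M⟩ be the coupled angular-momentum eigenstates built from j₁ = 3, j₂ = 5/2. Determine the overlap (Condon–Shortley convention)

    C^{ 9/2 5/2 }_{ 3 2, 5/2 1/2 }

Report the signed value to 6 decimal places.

+√(49/198) ≈ +0.497468

j₁+j₂−J=1  J+j₁−j₂=5  J−j₁+j₂=4  j₁+j₂+J+1=11
(j₁±m₁, j₂±m₂, J±M) = (5,1,3,2,7,2)
P² = 115200/11
sum k=0..1:
  [0] +1/144 = 1/144
  [1] −1/480 = -1/480
S = 7/1440
C² = P²·S² = 49/198 ; C = +0.497468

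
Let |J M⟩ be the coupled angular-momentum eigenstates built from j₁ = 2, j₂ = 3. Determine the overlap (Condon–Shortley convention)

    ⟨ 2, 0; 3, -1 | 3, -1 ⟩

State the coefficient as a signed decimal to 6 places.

√[7·2!2!4!/9! · 2!2!2!4!2!4!] = √(256/15)
  +(−1)^0/∏(0,2,2,2,0,2)! = 1/16  (running 1/16)
  +(−1)^1/∏(1,1,1,1,1,3)! = -1/6  (running -5/48)
  +(−1)^2/∏(2,0,0,0,2,4)! = 1/96  (running -3/32)
⟨..|..⟩ = √(256/15)·(-3/32) = -0.387298

-0.387298  (= −√(3/20))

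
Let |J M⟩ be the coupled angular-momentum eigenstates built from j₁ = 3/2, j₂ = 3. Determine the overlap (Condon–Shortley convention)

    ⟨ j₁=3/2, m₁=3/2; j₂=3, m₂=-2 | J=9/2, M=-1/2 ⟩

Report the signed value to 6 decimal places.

+0.218218

triangle: 0!·3!·6!/10! = 4320/3628800
(j±m)!: 3!·0!·1!·5!·4!·5! = 2073600
prefactor² = (2J+1)·Δ·N² = 172800/7
  k=0: +1/(0!·0!·0!·1!·3!·5!) = 1/720
Σ = 1/720  ⇒  CG² = 172800/7·1/720² = 1/21
CG = +√(1/21) = +0.218218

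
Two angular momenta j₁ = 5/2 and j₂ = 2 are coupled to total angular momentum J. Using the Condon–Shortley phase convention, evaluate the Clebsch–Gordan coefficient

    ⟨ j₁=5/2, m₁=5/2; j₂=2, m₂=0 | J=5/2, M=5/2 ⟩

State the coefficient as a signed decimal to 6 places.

+√(5/14) = +0.597614

j₁+j₂−J=2  J+j₁−j₂=3  J−j₁+j₂=2  j₁+j₂+J+1=8
(j₁±m₁, j₂±m₂, J±M) = (5,0,2,2,5,0)
P² = 1440/7
sum k=0..0:
  [0] +1/24 = 1/24
S = 1/24
C² = P²·S² = 5/14 ; C = +0.597614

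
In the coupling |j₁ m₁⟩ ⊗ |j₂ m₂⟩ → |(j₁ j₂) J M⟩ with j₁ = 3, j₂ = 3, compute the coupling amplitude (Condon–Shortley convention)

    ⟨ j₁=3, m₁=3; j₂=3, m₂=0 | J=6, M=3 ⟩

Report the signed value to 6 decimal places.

j₁+j₂−J=0  J+j₁−j₂=6  J−j₁+j₂=6  j₁+j₂+J+1=13
(j₁±m₁, j₂±m₂, J±M) = (6,0,3,3,9,3)
P² = 671846400/11
sum k=0..0:
  [0] +1/25920 = 1/25920
S = 1/25920
C² = P²·S² = 1/11 ; C = +0.301511

+0.301511  (= +√(1/11))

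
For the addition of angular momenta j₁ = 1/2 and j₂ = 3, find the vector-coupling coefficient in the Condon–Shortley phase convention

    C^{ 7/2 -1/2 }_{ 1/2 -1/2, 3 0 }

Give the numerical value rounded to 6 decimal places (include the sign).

+0.755929  (= +√(4/7))

√[8·0!1!6!/8! · 0!1!3!3!3!4!] = √(5184/7)
  +(−1)^0/∏(0,0,1,3,0,3)! = 1/36  (running 1/36)
⟨..|..⟩ = √(5184/7)·(1/36) = +0.755929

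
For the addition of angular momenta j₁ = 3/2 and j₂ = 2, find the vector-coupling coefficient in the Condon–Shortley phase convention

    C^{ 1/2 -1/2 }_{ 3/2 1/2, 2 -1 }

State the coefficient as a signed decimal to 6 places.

−√(3/10) ≈ -0.547723

j₁+j₂−J=3  J+j₁−j₂=0  J−j₁+j₂=1  j₁+j₂+J+1=5
(j₁±m₁, j₂±m₂, J±M) = (2,1,1,3,0,1)
P² = 6/5
sum k=1..1:
  [1] −1/2 = -1/2
S = -1/2
C² = P²·S² = 3/10 ; C = -0.547723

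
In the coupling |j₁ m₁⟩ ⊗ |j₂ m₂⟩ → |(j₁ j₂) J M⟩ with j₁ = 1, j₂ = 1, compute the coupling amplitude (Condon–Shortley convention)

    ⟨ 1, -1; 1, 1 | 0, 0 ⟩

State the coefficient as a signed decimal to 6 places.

+√(1/3) = +0.577350

triangle: 2!·0!·0!/3! = 2/6
(j±m)!: 0!·2!·2!·0!·0!·0! = 4
prefactor² = (2J+1)·Δ·N² = 4/3
  k=2: +1/(2!·0!·0!·0!·0!·0!) = 1/2
Σ = 1/2  ⇒  CG² = 4/3·1/2² = 1/3
CG = +√(1/3) = +0.577350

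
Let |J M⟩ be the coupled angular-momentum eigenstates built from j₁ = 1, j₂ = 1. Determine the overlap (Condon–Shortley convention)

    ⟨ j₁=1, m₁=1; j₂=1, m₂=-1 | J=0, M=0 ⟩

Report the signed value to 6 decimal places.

triangle: 2!×0!×0!/3! = 2/6
(j±m)!: 2!×0!×0!×2!×0!×0! = 4
prefactor² = (2J+1)×Δ×N² = 4/3
  k=0: +1/(0!×2!×0!×0!×0!×0!) = 1/2
Σ = 1/2  ⇒  CG² = 4/3×1/2² = 1/3
CG = +√(1/3) = +0.577350

+√(1/3) ≈ +0.577350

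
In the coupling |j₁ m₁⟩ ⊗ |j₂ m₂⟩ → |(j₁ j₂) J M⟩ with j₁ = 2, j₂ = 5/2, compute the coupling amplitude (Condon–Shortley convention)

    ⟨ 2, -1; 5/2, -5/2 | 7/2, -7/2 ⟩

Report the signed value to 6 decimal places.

triangle: 1!·3!·4!/9! = 144/362880
(j±m)!: 1!·3!·0!·5!·0!·7! = 3628800
prefactor² = (2J+1)·Δ·N² = 11520
  k=0: +1/(0!·1!·3!·0!·0!·4!) = 1/144
Σ = 1/144  ⇒  CG² = 11520·1/144² = 5/9
CG = +√(5/9) = +0.745356

+0.745356  (= +√(5/9))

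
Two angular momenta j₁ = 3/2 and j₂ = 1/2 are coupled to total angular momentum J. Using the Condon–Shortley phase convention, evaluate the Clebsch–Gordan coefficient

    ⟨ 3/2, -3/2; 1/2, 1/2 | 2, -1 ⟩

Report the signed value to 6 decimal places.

+0.500000

j₁+j₂−J=0  J+j₁−j₂=3  J−j₁+j₂=1  j₁+j₂+J+1=5
(j₁±m₁, j₂±m₂, J±M) = (0,3,1,0,1,3)
P² = 9
sum k=0..0:
  [0] +1/6 = 1/6
S = 1/6
C² = P²·S² = 1/4 ; C = +0.500000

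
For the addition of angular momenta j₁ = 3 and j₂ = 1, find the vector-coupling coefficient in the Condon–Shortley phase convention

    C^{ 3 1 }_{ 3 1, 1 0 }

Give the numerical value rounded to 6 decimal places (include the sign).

+√(1/12) = +0.288675

√[7·1!5!1!/8! · 4!2!1!1!4!2!] = √(48)
  +(−1)^0/∏(0,1,2,1,3,0)! = 1/12  (running 1/12)
  +(−1)^1/∏(1,0,1,0,4,1)! = -1/24  (running 1/24)
⟨..|..⟩ = √(48)·(1/24) = +0.288675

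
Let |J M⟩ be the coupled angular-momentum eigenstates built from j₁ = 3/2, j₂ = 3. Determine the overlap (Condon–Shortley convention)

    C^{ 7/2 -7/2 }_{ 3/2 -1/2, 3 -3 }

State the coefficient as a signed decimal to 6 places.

j₁+j₂−J=1  J+j₁−j₂=2  J−j₁+j₂=5  j₁+j₂+J+1=9
(j₁±m₁, j₂±m₂, J±M) = (1,2,0,6,0,7)
P² = 38400
sum k=0..0:
  [0] +1/240 = 1/240
S = 1/240
C² = P²·S² = 2/3 ; C = +0.816497

+√(2/3) = +0.816497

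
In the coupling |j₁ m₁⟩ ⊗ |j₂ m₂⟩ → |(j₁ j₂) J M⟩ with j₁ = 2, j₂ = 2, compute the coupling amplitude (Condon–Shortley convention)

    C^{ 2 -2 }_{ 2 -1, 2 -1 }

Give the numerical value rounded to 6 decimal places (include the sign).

j₁+j₂−J=2  J+j₁−j₂=2  J−j₁+j₂=2  j₁+j₂+J+1=7
(j₁±m₁, j₂±m₂, J±M) = (1,3,1,3,0,4)
P² = 48/7
sum k=1..1:
  [1] −1/4 = -1/4
S = -1/4
C² = P²·S² = 3/7 ; C = -0.654654

-0.654654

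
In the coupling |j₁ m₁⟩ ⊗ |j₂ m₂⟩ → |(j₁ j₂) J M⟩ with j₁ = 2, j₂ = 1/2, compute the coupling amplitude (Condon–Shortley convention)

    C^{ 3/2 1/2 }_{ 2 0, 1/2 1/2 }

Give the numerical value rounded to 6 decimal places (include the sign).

−√(2/5) ≈ -0.632456

triangle: 1!*3!*0!/5! = 6/120
(j±m)!: 2!*2!*1!*0!*2!*1! = 8
prefactor² = (2J+1)*Δ*N² = 8/5
  k=1: −1/(1!*0!*1!*0!*2!*0!) = -1/2
Σ = -1/2  ⇒  CG² = 8/5*(-1/2)² = 2/5
CG = −√(2/5) = -0.632456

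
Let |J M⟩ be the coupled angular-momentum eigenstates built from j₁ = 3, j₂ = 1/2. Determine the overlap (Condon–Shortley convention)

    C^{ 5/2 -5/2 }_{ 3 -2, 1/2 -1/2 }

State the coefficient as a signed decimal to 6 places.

+0.377964  (= +√(1/7))

triangle: 1!*5!*0!/7! = 120/5040
(j±m)!: 1!*5!*0!*1!*0!*5! = 14400
prefactor² = (2J+1)*Δ*N² = 14400/7
  k=0: +1/(0!*1!*5!*0!*0!*0!) = 1/120
Σ = 1/120  ⇒  CG² = 14400/7*1/120² = 1/7
CG = +√(1/7) = +0.377964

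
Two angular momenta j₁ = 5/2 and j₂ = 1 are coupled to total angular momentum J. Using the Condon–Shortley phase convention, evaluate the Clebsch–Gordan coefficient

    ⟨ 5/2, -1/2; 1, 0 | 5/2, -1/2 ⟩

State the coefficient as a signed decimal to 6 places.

-0.169031  (= −√(1/35))

√[6·1!4!1!/7! · 2!3!1!1!2!3!] = √(144/35)
  +(−1)^0/∏(0,1,3,1,1,0)! = 1/6  (running 1/6)
  +(−1)^1/∏(1,0,2,0,2,1)! = -1/4  (running -1/12)
⟨..|..⟩ = √(144/35)·(-1/12) = -0.169031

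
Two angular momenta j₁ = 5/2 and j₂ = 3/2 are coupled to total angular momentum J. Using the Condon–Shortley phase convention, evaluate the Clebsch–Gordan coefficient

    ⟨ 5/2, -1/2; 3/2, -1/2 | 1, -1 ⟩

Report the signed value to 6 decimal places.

−√(3/20) = -0.387298

√[3·3!2!0!/6! · 2!3!1!2!0!2!] = √(12/5)
  +(−1)^1/∏(1,2,2,0,0,0)! = -1/4  (running -1/4)
⟨..|..⟩ = √(12/5)·(-1/4) = -0.387298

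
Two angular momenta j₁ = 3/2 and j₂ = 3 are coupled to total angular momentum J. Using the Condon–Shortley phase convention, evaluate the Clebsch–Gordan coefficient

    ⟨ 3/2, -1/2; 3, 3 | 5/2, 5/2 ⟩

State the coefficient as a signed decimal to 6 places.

triangle: 2!*1!*4!/8! = 48/40320
(j±m)!: 1!*2!*6!*0!*5!*0! = 172800
prefactor² = (2J+1)*Δ*N² = 8640/7
  k=2: +1/(2!*0!*0!*4!*1!*0!) = 1/48
Σ = 1/48  ⇒  CG² = 8640/7*1/48² = 15/28
CG = +√(15/28) = +0.731925

+0.731925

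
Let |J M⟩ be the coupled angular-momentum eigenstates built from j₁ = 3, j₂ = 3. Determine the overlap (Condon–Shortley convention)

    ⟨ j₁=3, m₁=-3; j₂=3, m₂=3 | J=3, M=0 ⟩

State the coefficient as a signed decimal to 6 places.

j₁+j₂−J=3  J+j₁−j₂=3  J−j₁+j₂=3  j₁+j₂+J+1=10
(j₁±m₁, j₂±m₂, J±M) = (0,6,6,0,3,3)
P² = 7776
sum k=3..3:
  [3] −1/216 = -1/216
S = -1/216
C² = P²·S² = 1/6 ; C = -0.408248

−√(1/6) ≈ -0.408248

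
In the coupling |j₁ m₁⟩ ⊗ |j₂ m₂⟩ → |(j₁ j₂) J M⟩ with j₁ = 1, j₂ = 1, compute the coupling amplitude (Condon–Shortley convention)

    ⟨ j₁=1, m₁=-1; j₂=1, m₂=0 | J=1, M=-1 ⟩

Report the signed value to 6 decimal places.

triangle: 1!·1!·1!/4! = 1/24
(j±m)!: 0!·2!·1!·1!·0!·2! = 4
prefactor² = (2J+1)·Δ·N² = 1/2
  k=1: −1/(1!·0!·1!·0!·0!·1!) = -1
Σ = -1  ⇒  CG² = 1/2·(-1)² = 1/2
CG = −√(1/2) = -0.707107

-0.707107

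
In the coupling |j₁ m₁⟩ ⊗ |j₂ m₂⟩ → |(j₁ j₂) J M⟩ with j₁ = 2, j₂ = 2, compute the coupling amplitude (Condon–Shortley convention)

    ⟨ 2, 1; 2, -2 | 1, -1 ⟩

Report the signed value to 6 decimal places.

√[3·3!1!1!/6! · 3!1!0!4!0!2!] = √(36/5)
  +(−1)^0/∏(0,3,1,0,0,1)! = 1/6  (running 1/6)
⟨..|..⟩ = √(36/5)·(1/6) = +0.447214

+0.447214  (= +√(1/5))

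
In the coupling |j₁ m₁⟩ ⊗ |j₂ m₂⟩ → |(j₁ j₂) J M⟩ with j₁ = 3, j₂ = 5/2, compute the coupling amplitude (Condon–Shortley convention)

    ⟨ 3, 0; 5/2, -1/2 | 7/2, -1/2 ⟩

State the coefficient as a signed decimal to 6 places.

-0.436436  (= −√(4/21))

j₁+j₂−J=2  J+j₁−j₂=4  J−j₁+j₂=3  j₁+j₂+J+1=10
(j₁±m₁, j₂±m₂, J±M) = (3,3,2,3,3,4)
P² = 6912/175
sum k=0..2:
  [0] +1/24 = 1/24
  [1] −1/8 = -1/8
  [2] +1/72 = 1/72
S = -5/72
C² = P²·S² = 4/21 ; C = -0.436436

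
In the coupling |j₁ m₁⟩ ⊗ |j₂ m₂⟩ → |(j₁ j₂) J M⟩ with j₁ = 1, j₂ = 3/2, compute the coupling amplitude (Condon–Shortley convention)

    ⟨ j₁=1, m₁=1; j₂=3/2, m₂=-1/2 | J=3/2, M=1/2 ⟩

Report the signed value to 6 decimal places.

√[4·1!1!2!/5! · 2!0!1!2!2!1!] = √(8/15)
  +(−1)^0/∏(0,1,0,1,1,1)! = 1  (running 1)
⟨..|..⟩ = √(8/15)·(1) = +0.730297

+√(8/15) = +0.730297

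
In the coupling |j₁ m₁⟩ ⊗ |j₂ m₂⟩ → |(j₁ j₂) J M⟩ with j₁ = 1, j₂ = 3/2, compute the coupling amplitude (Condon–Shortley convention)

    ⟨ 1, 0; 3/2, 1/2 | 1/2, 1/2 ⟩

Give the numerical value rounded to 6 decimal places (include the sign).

−√(1/3) ≈ -0.577350

√[2·2!0!1!/4! · 1!1!2!1!1!0!] = √(1/3)
  +(−1)^1/∏(1,1,0,1,0,0)! = -1  (running -1)
⟨..|..⟩ = √(1/3)·(-1) = -0.577350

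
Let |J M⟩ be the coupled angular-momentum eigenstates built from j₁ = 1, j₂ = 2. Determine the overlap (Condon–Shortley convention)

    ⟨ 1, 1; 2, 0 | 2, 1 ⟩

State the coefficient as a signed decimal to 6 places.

+√(1/2) ≈ +0.707107

j₁+j₂−J=1  J+j₁−j₂=1  J−j₁+j₂=3  j₁+j₂+J+1=6
(j₁±m₁, j₂±m₂, J±M) = (2,0,2,2,3,1)
P² = 2
sum k=0..0:
  [0] +1/2 = 1/2
S = 1/2
C² = P²·S² = 1/2 ; C = +0.707107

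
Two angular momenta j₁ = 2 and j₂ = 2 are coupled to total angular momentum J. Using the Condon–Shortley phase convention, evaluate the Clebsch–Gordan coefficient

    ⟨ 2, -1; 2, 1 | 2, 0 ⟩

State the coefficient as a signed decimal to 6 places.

+0.267261

triangle: 2!·2!·2!/7! = 8/5040
(j±m)!: 1!·3!·3!·1!·2!·2! = 144
prefactor² = (2J+1)·Δ·N² = 8/7
  k=1: −1/(1!·1!·2!·2!·0!·0!) = -1/4
  k=2: +1/(2!·0!·1!·1!·1!·1!) = 1/2
Σ = 1/4  ⇒  CG² = 8/7·1/4² = 1/14
CG = +√(1/14) = +0.267261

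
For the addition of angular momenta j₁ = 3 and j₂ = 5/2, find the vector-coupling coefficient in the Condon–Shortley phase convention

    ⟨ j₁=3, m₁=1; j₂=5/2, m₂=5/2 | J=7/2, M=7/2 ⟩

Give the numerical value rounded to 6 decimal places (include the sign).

+0.471405

triangle: 2!*4!*3!/10! = 288/3628800
(j±m)!: 4!*2!*5!*0!*7!*0! = 29030400
prefactor² = (2J+1)*Δ*N² = 18432
  k=2: +1/(2!*0!*0!*3!*4!*0!) = 1/288
Σ = 1/288  ⇒  CG² = 18432*1/288² = 2/9
CG = +√(2/9) = +0.471405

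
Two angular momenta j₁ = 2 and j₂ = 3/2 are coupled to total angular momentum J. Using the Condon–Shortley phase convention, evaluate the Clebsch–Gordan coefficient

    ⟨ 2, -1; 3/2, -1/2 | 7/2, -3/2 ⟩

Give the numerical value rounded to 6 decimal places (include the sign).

+0.755929

triangle: 0!*4!*3!/8! = 144/40320
(j±m)!: 1!*3!*1!*2!*2!*5! = 2880
prefactor² = (2J+1)*Δ*N² = 576/7
  k=0: +1/(0!*0!*3!*1!*1!*2!) = 1/12
Σ = 1/12  ⇒  CG² = 576/7*1/12² = 4/7
CG = +√(4/7) = +0.755929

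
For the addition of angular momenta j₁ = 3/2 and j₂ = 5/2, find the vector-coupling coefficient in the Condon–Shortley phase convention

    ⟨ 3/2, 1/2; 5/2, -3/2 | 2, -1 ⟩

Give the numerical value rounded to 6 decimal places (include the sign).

+0.154303  (= +√(1/42))

j₁+j₂−J=2  J+j₁−j₂=1  J−j₁+j₂=3  j₁+j₂+J+1=7
(j₁±m₁, j₂±m₂, J±M) = (2,1,1,4,1,3)
P² = 24/7
sum k=0..1:
  [0] +1/4 = 1/4
  [1] −1/6 = -1/6
S = 1/12
C² = P²·S² = 1/42 ; C = +0.154303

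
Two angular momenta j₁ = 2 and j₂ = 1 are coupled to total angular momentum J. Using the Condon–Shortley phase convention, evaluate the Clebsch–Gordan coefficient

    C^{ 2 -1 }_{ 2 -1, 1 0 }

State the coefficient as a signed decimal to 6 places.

−√(1/6) ≈ -0.408248

j₁+j₂−J=1  J+j₁−j₂=3  J−j₁+j₂=1  j₁+j₂+J+1=6
(j₁±m₁, j₂±m₂, J±M) = (1,3,1,1,1,3)
P² = 3/2
sum k=0..1:
  [0] +1/6 = 1/6
  [1] −1/2 = -1/2
S = -1/3
C² = P²·S² = 1/6 ; C = -0.408248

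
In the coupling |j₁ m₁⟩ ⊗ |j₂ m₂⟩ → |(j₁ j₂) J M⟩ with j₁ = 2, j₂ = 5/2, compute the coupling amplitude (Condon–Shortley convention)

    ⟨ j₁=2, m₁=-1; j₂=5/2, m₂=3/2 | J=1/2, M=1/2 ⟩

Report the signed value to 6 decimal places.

-0.516398

j₁+j₂−J=4  J+j₁−j₂=0  J−j₁+j₂=1  j₁+j₂+J+1=6
(j₁±m₁, j₂±m₂, J±M) = (1,3,4,1,1,0)
P² = 48/5
sum k=3..3:
  [3] −1/6 = -1/6
S = -1/6
C² = P²·S² = 4/15 ; C = -0.516398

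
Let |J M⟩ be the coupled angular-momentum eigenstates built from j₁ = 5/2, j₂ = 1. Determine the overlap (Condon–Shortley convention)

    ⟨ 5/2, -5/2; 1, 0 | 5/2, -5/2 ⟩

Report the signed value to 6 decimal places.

j₁+j₂−J=1  J+j₁−j₂=4  J−j₁+j₂=1  j₁+j₂+J+1=7
(j₁±m₁, j₂±m₂, J±M) = (0,5,1,1,0,5)
P² = 2880/7
sum k=1..1:
  [1] −1/24 = -1/24
S = -1/24
C² = P²·S² = 5/7 ; C = -0.845154

-0.845154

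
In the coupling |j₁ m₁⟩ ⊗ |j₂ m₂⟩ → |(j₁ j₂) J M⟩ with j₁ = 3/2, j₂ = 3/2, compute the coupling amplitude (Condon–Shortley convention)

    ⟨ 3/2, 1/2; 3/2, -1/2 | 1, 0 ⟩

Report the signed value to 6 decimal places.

−√(1/20) = -0.223607

j₁+j₂−J=2  J+j₁−j₂=1  J−j₁+j₂=1  j₁+j₂+J+1=5
(j₁±m₁, j₂±m₂, J±M) = (2,1,1,2,1,1)
P² = 1/5
sum k=0..1:
  [0] +1/2 = 1/2
  [1] −1/1 = -1
S = -1/2
C² = P²·S² = 1/20 ; C = -0.223607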